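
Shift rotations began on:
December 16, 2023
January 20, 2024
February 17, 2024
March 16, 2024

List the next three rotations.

April 20, 2024; May 18, 2024; June 15, 2024

These are Saturdays at 28- or 35-day spacing (35, 28, 28).
The pattern: 3rd Saturday of the month.
April 2024 — 3rd Saturday is April 20, 2024.
3rd Saturday of May 2024: May 18, 2024.
3rd Saturday of June 2024: June 15, 2024.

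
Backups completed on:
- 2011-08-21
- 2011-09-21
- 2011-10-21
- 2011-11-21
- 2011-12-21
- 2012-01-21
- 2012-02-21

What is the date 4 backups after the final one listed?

The day-of-month is always 21 (31, 30, 31, 30, 31, 31 days between events).
So this recurs on the 21st of each month.
Next: March 2012 → 2012-03-21.
April 2012: 2012-04-21.
May 2012: 2012-05-21.
Next: June 2012 → 2012-06-21.

2012-06-21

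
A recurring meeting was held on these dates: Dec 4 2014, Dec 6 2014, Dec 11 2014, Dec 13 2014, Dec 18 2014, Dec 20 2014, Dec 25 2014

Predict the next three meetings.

Every event lands on a Thursday or Saturday (gaps cycle 2, 5, 2, 5, 2, 5).
So the schedule is: every Thursday and Saturday.
The following Saturday is Dec 27 2014.
Next Thursday: Jan 1 2015.
Next Saturday: Jan 3 2015.

Dec 27 2014, Jan 1 2015, Jan 3 2015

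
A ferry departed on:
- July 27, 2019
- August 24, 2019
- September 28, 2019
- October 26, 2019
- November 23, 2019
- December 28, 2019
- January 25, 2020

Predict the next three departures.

February 22, 2020; March 28, 2020; April 25, 2020

These are Saturdays at 28- or 35-day spacing (28, 35, 28, 28, 35, 28).
The pattern: 4th Saturday of the month.
February 2020 — 4th Saturday is February 22, 2020.
4th Saturday of March 2020: March 28, 2020.
4th Saturday of April 2020: April 25, 2020.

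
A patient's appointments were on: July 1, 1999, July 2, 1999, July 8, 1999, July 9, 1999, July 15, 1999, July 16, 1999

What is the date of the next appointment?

The gap pattern 1, 6, 1, 6, 1 repeats every 2 events.
These are the Thursdays and Fridays of each week.
The following Thursday is July 22, 1999.

July 22, 1999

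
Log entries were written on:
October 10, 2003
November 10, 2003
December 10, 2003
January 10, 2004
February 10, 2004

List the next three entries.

The day-of-month is always 10 (31, 30, 31, 31 days between events).
So this recurs on the 10th of each month.
Next: March 2004 → March 10, 2004.
Next: April 2004 → April 10, 2004.
Next: May 2004 → May 10, 2004.

March 10, 2004; April 10, 2004; May 10, 2004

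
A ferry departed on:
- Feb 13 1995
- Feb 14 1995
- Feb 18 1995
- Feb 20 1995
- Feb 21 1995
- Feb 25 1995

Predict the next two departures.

Feb 27 1995, Feb 28 1995

Every event lands on a Monday or Tuesday or Saturday (gaps cycle 1, 4, 2, 1, 4).
So the schedule is: every Monday, Tuesday and Saturday.
The following Monday is Feb 27 1995.
Next Tuesday: Feb 28 1995.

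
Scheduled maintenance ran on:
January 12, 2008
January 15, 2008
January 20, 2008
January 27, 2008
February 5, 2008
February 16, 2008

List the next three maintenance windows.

February 29, 2008; March 15, 2008; April 1, 2008

The spacing grows by 2 each time: 3, 5, 7, 9, 11 days.
Next gap: 13 days. February 16, 2008 + 13 days = February 29, 2008.
Next gap: 15 days. February 29, 2008 + 15 days = March 15, 2008.
Next gap: 17 days. March 15, 2008 + 17 days = April 1, 2008.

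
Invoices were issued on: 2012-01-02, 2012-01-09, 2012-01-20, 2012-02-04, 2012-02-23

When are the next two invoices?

2012-03-17, 2012-04-13

Intervals are 7, 11, 15, 19 days — an arithmetic progression with common difference 4.
Next gap: 23 days. 2012-02-23 + 23 days = 2012-03-17.
Next gap: 27 days. 2012-03-17 + 27 days = 2012-04-13.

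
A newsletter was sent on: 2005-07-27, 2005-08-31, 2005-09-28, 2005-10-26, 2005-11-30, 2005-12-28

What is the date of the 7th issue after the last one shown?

These are Wednesdays with 35, 28, 28, 35, 28-day gaps.
Each is the final Wednesday of its month — 2005-08-31 is past the 28th, so '4th Wednesday' doesn't fit.
Last Wednesday of January 2006: 2006-01-25.
February 2006 ends with Wednesday 2006-02-22.
March 2006 ends with Wednesday 2006-03-29.
April 2006 ends with Wednesday 2006-04-26.
Last Wednesday of May 2006: 2006-05-31.
Last Wednesday of June 2006: 2006-06-28.
Last Wednesday of July 2006: 2006-07-26.

2006-07-26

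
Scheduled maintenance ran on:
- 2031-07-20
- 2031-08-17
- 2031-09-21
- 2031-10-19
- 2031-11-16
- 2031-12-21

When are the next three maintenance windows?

These are Sundays at 28- or 35-day spacing (28, 35, 28, 28, 35).
The pattern: 3rd Sunday of the month.
January 2032 — 3rd Sunday is 2032-01-18.
February 2032 — 3rd Sunday is 2032-02-15.
March 2032 — 3rd Sunday is 2032-03-21.

2032-01-18, 2032-02-15, 2032-03-21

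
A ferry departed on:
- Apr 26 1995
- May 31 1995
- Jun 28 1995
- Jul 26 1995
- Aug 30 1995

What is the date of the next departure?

Sep 27 1995

All Wednesdays; the gaps (35, 28, 28, 35) vary with month length.
This is the last Wednesday of each month.
Last Wednesday of September 1995: Sep 27 1995.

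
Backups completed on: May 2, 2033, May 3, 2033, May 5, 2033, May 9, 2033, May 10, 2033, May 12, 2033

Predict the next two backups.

May 16, 2033; May 17, 2033

Gaps: 1, 2, 4, 1, 2 days — not constant, but cyclic with period 3.
The events fall on every Monday, Tuesday and Thursday.
Next Monday: May 16, 2033.
The following Tuesday is May 17, 2033.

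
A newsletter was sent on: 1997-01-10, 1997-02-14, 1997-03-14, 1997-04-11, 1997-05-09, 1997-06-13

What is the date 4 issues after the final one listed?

1997-10-10

Gaps: 35, 28, 28, 28, 35 days — a mix of 28 and 35. Every date is a Friday.
Each is the 2nd Friday of its month.
2nd Friday of July 1997: 1997-07-11.
August 1997 — 2nd Friday is 1997-08-08.
September 1997 — 2nd Friday is 1997-09-12.
October 1997 — 2nd Friday is 1997-10-10.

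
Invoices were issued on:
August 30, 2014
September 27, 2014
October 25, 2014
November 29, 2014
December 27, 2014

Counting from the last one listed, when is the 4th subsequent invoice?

April 25, 2015

These are Saturdays with 28, 28, 35, 28-day gaps.
Each is the final Saturday of its month — August 30, 2014 is past the 28th, so '4th Saturday' doesn't fit.
Last Saturday of January 2015: January 31, 2015.
Last Saturday of February 2015: February 28, 2015.
March 2015 ends with Saturday March 28, 2015.
Last Saturday of April 2015: April 25, 2015.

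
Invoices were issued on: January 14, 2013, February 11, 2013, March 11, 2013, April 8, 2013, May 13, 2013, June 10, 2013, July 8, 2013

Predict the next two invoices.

All dates are Mondays, 28, 28, 28, 35, 28, 28 days apart.
Specifically, the 2nd Monday of each month.
2nd Monday of August 2013: August 12, 2013.
2nd Monday of September 2013: September 9, 2013.

August 12, 2013; September 9, 2013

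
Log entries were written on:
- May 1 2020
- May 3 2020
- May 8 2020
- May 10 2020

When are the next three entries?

Gaps: 2, 5, 2 days — not constant, but cyclic with period 2.
The events fall on every Friday and Sunday.
The following Friday is May 15 2020.
The following Sunday is May 17 2020.
The following Friday is May 22 2020.

May 15 2020, May 17 2020, May 22 2020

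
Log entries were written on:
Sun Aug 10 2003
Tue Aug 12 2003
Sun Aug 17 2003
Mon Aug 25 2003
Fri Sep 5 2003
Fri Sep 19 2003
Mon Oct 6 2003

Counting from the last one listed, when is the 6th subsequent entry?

Gaps: 2, 5, 8, 11, 14, 17 days — each gap is 3 larger than the previous one.
Next gap: 20 days. Mon Oct 6 2003 + 20 days = Sun Oct 26 2003.
Next gap: 23 days. Sun Oct 26 2003 + 23 days = Tue Nov 18 2003.
Next gap: 26 days. Tue Nov 18 2003 + 26 days = Sun Dec 14 2003.
Next gap: 29 days. Sun Dec 14 2003 + 29 days = Mon Jan 12 2004.
Next gap: 32 days. Mon Jan 12 2004 + 32 days = Fri Feb 13 2004.
Next gap: 35 days. Fri Feb 13 2004 + 35 days = Fri Mar 19 2004.

Fri Mar 19 2004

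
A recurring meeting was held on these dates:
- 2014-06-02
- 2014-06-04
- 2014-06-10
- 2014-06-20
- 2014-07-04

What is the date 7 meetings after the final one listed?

The spacing grows by 4 each time: 2, 6, 10, 14 days.
Next gap: 18 days. 2014-07-04 + 18 days = 2014-07-22.
Next gap: 22 days. 2014-07-22 + 22 days = 2014-08-13.
Next gap: 26 days. 2014-08-13 + 26 days = 2014-09-08.
Next gap: 30 days. 2014-09-08 + 30 days = 2014-10-08.
Next gap: 34 days. 2014-10-08 + 34 days = 2014-11-11.
Next gap: 38 days. 2014-11-11 + 38 days = 2014-12-19.
Next gap: 42 days. 2014-12-19 + 42 days = 2015-01-30.

2015-01-30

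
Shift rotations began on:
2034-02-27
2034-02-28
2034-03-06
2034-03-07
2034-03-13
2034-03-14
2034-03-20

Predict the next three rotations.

2034-03-21, 2034-03-27, 2034-03-28

Every event lands on a Monday or Tuesday (gaps cycle 1, 6, 1, 6, 1, 6).
So the schedule is: every Monday and Tuesday.
Next Tuesday: 2034-03-21.
Next Monday: 2034-03-27.
Next Tuesday: 2034-03-28.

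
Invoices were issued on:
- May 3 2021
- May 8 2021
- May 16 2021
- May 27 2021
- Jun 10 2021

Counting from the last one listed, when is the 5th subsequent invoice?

Intervals are 5, 8, 11, 14 days — an arithmetic progression with common difference 3.
Next gap: 17 days. Jun 10 2021 + 17 days = Jun 27 2021.
Next gap: 20 days. Jun 27 2021 + 20 days = Jul 17 2021.
Next gap: 23 days. Jul 17 2021 + 23 days = Aug 9 2021.
Next gap: 26 days. Aug 9 2021 + 26 days = Sep 4 2021.
Next gap: 29 days. Sep 4 2021 + 29 days = Oct 3 2021.

Oct 3 2021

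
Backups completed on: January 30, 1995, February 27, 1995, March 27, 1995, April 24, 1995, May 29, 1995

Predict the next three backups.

June 26, 1995; July 31, 1995; August 28, 1995

These are Mondays with 28, 28, 28, 35-day gaps.
Each is the final Monday of its month — January 30, 1995 is past the 28th, so '4th Monday' doesn't fit.
June 1995 ends with Monday June 26, 1995.
Last Monday of July 1995: July 31, 1995.
Last Monday of August 1995: August 28, 1995.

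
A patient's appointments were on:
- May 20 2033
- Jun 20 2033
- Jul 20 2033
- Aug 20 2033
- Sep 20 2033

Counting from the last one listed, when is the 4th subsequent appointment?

Jan 20 2034

Gaps: 31, 30, 31, 31 days — not constant. Every event is on the 20th of the month.
Pattern: the 20th of each month.
October 2033: Oct 20 2033.
Next: November 2033 → Nov 20 2033.
December 2033: Dec 20 2033.
January 2034: Jan 20 2034.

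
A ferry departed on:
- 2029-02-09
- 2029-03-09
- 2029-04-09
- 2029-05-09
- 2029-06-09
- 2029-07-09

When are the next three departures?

Gaps: 28, 31, 30, 31, 30 days — not constant. Every event is on the 9th of the month.
Pattern: the 9th of each month.
Next: August 2029 → 2029-08-09.
September 2029: 2029-09-09.
Next: October 2029 → 2029-10-09.

2029-08-09, 2029-09-09, 2029-10-09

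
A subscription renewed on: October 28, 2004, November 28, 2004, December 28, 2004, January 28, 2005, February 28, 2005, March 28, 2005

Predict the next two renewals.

April 28, 2005; May 28, 2005

Each date is the 28th; the gaps (31, 30, 31, 31, 28) track the month lengths.
The rule is the 28th of each month.
Next: April 2005 → April 28, 2005.
Next: May 2005 → May 28, 2005.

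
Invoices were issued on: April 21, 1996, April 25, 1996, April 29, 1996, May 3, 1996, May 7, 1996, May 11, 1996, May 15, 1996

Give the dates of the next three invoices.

Gaps between consecutive events: 4, 4, 4, 4, 4, 4 days — a constant 4-day interval.
May 15, 1996 + 4 days = May 19, 1996.
May 19, 1996 + 4 days = May 23, 1996.
May 23, 1996 + 4 days = May 27, 1996.

May 19, 1996; May 23, 1996; May 27, 1996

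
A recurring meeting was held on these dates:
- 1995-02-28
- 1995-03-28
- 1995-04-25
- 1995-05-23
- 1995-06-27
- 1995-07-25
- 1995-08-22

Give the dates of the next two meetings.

These are Tuesdays at 28- or 35-day spacing (28, 28, 28, 35, 28, 28).
The pattern: 4th Tuesday of the month.
September 1995 — 4th Tuesday is 1995-09-26.
October 1995 — 4th Tuesday is 1995-10-24.

1995-09-26, 1995-10-24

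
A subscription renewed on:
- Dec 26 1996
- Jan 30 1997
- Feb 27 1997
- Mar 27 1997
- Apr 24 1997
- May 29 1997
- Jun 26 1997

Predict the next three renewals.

All Thursdays; the gaps (35, 28, 28, 28, 35, 28) vary with month length.
This is the last Thursday of each month.
July 1997 ends with Thursday Jul 31 1997.
August 1997 ends with Thursday Aug 28 1997.
Last Thursday of September 1997: Sep 25 1997.

Jul 31 1997, Aug 28 1997, Sep 25 1997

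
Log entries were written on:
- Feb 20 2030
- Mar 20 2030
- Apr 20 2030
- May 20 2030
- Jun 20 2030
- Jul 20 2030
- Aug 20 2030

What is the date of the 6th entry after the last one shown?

Feb 20 2031

The day-of-month is always 20 (28, 31, 30, 31, 30, 31 days between events).
So this recurs on the 20th of each month.
September 2030: Sep 20 2030.
Next: October 2030 → Oct 20 2030.
November 2030: Nov 20 2030.
Next: December 2030 → Dec 20 2030.
Next: January 2031 → Jan 20 2031.
Next: February 2031 → Feb 20 2031.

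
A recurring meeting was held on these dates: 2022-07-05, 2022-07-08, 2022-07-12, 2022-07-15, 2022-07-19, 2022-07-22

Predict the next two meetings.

Every event lands on a Tuesday or Friday (gaps cycle 3, 4, 3, 4, 3).
So the schedule is: every Tuesday and Friday.
The following Tuesday is 2022-07-26.
The following Friday is 2022-07-29.

2022-07-26, 2022-07-29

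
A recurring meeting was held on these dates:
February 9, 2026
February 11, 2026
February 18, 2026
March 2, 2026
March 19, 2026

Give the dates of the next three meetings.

Gaps: 2, 7, 12, 17 days — each gap is 5 larger than the previous one.
Next gap: 22 days. March 19, 2026 + 22 days = April 10, 2026.
Next gap: 27 days. April 10, 2026 + 27 days = May 7, 2026.
Next gap: 32 days. May 7, 2026 + 32 days = June 8, 2026.

April 10, 2026; May 7, 2026; June 8, 2026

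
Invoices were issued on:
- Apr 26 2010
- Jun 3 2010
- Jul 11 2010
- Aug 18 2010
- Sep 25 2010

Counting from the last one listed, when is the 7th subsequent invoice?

Jun 18 2011

Gaps between consecutive events: 38, 38, 38, 38 days — a constant 38-day interval.
Sep 25 2010 + 38 days = Nov 2 2010.
Nov 2 2010 + 38 days = Dec 10 2010.
Dec 10 2010 + 38 days = Jan 17 2011.
Jan 17 2011 + 38 days = Feb 24 2011.
Feb 24 2011 + 38 days = Apr 3 2011.
Apr 3 2011 + 38 days = May 11 2011.
May 11 2011 + 38 days = Jun 18 2011.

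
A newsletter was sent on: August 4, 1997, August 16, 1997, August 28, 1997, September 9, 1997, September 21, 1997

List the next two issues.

October 3, 1997; October 15, 1997

The spacing is 12, 12, 12, 12 days — always 12 days.
September 21, 1997 + 12 days = October 3, 1997.
October 3, 1997 + 12 days = October 15, 1997.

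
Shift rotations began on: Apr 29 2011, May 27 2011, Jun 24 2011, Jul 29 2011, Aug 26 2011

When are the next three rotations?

All Fridays; the gaps (28, 28, 35, 28) vary with month length.
This is the last Friday of each month.
September 2011 ends with Friday Sep 30 2011.
October 2011 ends with Friday Oct 28 2011.
Last Friday of November 2011: Nov 25 2011.

Sep 30 2011, Oct 28 2011, Nov 25 2011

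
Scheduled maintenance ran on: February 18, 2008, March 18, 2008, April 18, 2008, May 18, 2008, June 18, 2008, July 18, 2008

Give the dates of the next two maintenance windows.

The day-of-month is always 18 (29, 31, 30, 31, 30 days between events).
So this recurs on the 18th of each month.
Next: August 2008 → August 18, 2008.
Next: September 2008 → September 18, 2008.

August 18, 2008; September 18, 2008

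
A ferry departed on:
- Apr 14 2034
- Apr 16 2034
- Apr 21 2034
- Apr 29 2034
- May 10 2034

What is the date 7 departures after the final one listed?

Gaps: 2, 5, 8, 11 days — each gap is 3 larger than the previous one.
Next gap: 14 days. May 10 2034 + 14 days = May 24 2034.
Next gap: 17 days. May 24 2034 + 17 days = Jun 10 2034.
Next gap: 20 days. Jun 10 2034 + 20 days = Jun 30 2034.
Next gap: 23 days. Jun 30 2034 + 23 days = Jul 23 2034.
Next gap: 26 days. Jul 23 2034 + 26 days = Aug 18 2034.
Next gap: 29 days. Aug 18 2034 + 29 days = Sep 16 2034.
Next gap: 32 days. Sep 16 2034 + 32 days = Oct 18 2034.

Oct 18 2034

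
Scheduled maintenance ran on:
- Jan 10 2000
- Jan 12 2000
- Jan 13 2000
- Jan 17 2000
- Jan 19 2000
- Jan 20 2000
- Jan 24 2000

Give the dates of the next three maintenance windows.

Gaps: 2, 1, 4, 2, 1, 4 days — not constant, but cyclic with period 3.
The events fall on every Monday, Wednesday and Thursday.
The following Wednesday is Jan 26 2000.
The following Thursday is Jan 27 2000.
Next Monday: Jan 31 2000.

Jan 26 2000, Jan 27 2000, Jan 31 2000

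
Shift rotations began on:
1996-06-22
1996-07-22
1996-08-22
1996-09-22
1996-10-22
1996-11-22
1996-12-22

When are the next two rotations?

1997-01-22, 1997-02-22

Gaps: 30, 31, 31, 30, 31, 30 days — not constant. Every event is on the 22nd of the month.
Pattern: the 22nd of each month.
January 1997: 1997-01-22.
Next: February 1997 → 1997-02-22.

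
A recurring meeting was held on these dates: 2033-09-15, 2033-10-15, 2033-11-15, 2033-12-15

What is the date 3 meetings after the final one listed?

Each date is the 15th; the gaps (30, 31, 30) track the month lengths.
The rule is the 15th of each month.
Next: January 2034 → 2034-01-15.
Next: February 2034 → 2034-02-15.
Next: March 2034 → 2034-03-15.

2034-03-15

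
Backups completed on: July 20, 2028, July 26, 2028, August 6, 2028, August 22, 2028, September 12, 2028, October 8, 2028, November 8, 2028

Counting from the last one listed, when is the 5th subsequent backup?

June 26, 2029

The spacing grows by 5 each time: 6, 11, 16, 21, 26, 31 days.
Next gap: 36 days. November 8, 2028 + 36 days = December 14, 2028.
Next gap: 41 days. December 14, 2028 + 41 days = January 24, 2029.
Next gap: 46 days. January 24, 2029 + 46 days = March 11, 2029.
Next gap: 51 days. March 11, 2029 + 51 days = May 1, 2029.
Next gap: 56 days. May 1, 2029 + 56 days = June 26, 2029.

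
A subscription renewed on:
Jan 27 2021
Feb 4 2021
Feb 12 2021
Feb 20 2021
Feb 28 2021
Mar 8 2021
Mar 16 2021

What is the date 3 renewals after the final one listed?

Every event comes 8 days after the last (8, 8, 8, 8, 8, 8).
Mar 16 2021 + 8 days = Mar 24 2021.
Mar 24 2021 + 8 days = Apr 1 2021.
Apr 1 2021 + 8 days = Apr 9 2021.

Apr 9 2021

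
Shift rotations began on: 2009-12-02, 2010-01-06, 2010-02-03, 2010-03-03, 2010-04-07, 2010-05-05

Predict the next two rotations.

All dates are Wednesdays, 35, 28, 28, 35, 28 days apart.
Specifically, the 1st Wednesday of each month.
June 2010 — 1st Wednesday is 2010-06-02.
1st Wednesday of July 2010: 2010-07-07.

2010-06-02, 2010-07-07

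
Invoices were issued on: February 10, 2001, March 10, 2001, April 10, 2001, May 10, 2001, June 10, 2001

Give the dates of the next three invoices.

July 10, 2001; August 10, 2001; September 10, 2001

Gaps: 28, 31, 30, 31 days — not constant. Every event is on the 10th of the month.
Pattern: the 10th of each month.
July 2001: July 10, 2001.
Next: August 2001 → August 10, 2001.
Next: September 2001 → September 10, 2001.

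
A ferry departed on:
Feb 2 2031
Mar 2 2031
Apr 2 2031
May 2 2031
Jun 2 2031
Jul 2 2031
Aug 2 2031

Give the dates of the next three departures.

Gaps: 28, 31, 30, 31, 30, 31 days — not constant. Every event is on the 2nd of the month.
Pattern: the 2nd of each month.
Next: September 2031 → Sep 2 2031.
October 2031: Oct 2 2031.
Next: November 2031 → Nov 2 2031.

Sep 2 2031, Oct 2 2031, Nov 2 2031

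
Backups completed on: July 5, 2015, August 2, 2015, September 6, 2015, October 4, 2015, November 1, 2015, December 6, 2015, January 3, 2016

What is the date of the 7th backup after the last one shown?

These are Sundays at 28- or 35-day spacing (28, 35, 28, 28, 35, 28).
The pattern: 1st Sunday of the month.
February 2016 — 1st Sunday is February 7, 2016.
1st Sunday of March 2016: March 6, 2016.
April 2016 — 1st Sunday is April 3, 2016.
1st Sunday of May 2016: May 1, 2016.
1st Sunday of June 2016: June 5, 2016.
1st Sunday of July 2016: July 3, 2016.
1st Sunday of August 2016: August 7, 2016.

August 7, 2016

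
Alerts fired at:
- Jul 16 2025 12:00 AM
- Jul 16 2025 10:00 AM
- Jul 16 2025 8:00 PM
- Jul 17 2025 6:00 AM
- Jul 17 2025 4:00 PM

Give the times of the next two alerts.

The interval is a steady 10 hours (10, 10, 10, 10).
Jul 17 2025 4:00 PM + 10 h = Jul 18 2025 2:00 AM.
Jul 18 2025 2:00 AM + 10 h = Jul 18 2025 12:00 PM.

Jul 18 2025 2:00 AM, Jul 18 2025 12:00 PM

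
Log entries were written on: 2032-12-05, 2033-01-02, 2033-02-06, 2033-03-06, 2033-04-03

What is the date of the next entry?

2033-05-01

Gaps: 28, 35, 28, 28 days — a mix of 28 and 35. Every date is a Sunday.
Each is the 1st Sunday of its month.
May 2033 — 1st Sunday is 2033-05-01.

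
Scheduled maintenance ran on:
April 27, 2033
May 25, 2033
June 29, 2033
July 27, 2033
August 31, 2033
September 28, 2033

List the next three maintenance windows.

October 26, 2033; November 30, 2033; December 28, 2033

Every date is a Wednesday; gaps 28, 35, 28, 35, 28 days.
Each is the last Wednesday of its month (at least one falls on the 29th or later, ruling out '4th Wednesday').
October 2033 ends with Wednesday October 26, 2033.
Last Wednesday of November 2033: November 30, 2033.
Last Wednesday of December 2033: December 28, 2033.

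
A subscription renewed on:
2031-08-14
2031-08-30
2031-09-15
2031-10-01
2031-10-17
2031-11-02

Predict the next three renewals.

The spacing is 16, 16, 16, 16, 16 days — always 16 days.
2031-11-02 + 16 days = 2031-11-18.
2031-11-18 + 16 days = 2031-12-04.
2031-12-04 + 16 days = 2031-12-20.

2031-11-18, 2031-12-04, 2031-12-20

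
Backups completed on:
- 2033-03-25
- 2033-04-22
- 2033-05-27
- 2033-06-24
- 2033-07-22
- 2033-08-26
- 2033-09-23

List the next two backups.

All dates are Fridays, 28, 35, 28, 28, 35, 28 days apart.
Specifically, the 4th Friday of each month.
4th Friday of October 2033: 2033-10-28.
November 2033 — 4th Friday is 2033-11-25.

2033-10-28, 2033-11-25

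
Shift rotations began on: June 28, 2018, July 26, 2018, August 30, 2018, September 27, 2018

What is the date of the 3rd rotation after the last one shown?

December 27, 2018

Every date is a Thursday; gaps 28, 35, 28 days.
Each is the last Thursday of its month (at least one falls on the 29th or later, ruling out '4th Thursday').
October 2018 ends with Thursday October 25, 2018.
November 2018 ends with Thursday November 29, 2018.
Last Thursday of December 2018: December 27, 2018.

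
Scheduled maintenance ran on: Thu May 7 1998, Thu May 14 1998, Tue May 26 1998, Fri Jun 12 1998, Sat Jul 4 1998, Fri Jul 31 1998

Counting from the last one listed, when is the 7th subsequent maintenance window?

Gaps: 7, 12, 17, 22, 27 days — each gap is 5 larger than the previous one.
Next gap: 32 days. Fri Jul 31 1998 + 32 days = Tue Sep 1 1998.
Next gap: 37 days. Tue Sep 1 1998 + 37 days = Thu Oct 8 1998.
Next gap: 42 days. Thu Oct 8 1998 + 42 days = Thu Nov 19 1998.
Next gap: 47 days. Thu Nov 19 1998 + 47 days = Tue Jan 5 1999.
Next gap: 52 days. Tue Jan 5 1999 + 52 days = Fri Feb 26 1999.
Next gap: 57 days. Fri Feb 26 1999 + 57 days = Sat Apr 24 1999.
Next gap: 62 days. Sat Apr 24 1999 + 62 days = Fri Jun 25 1999.

Fri Jun 25 1999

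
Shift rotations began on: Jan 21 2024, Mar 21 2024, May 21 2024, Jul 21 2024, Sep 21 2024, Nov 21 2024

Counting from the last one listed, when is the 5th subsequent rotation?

Sep 21 2025

Gaps: 60, 61, 61, 62, 61 days — not constant. Every event is on the 21st of the month.
Pattern: the 21st of every 2 months.
January 2025: Jan 21 2025.
Next: March 2025 → Mar 21 2025.
May 2025: May 21 2025.
Next: July 2025 → Jul 21 2025.
September 2025: Sep 21 2025.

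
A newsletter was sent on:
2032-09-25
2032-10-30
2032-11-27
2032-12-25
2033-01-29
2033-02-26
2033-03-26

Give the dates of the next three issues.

2033-04-30, 2033-05-28, 2033-06-25

Every date is a Saturday; gaps 35, 28, 28, 35, 28, 28 days.
Each is the last Saturday of its month (at least one falls on the 29th or later, ruling out '4th Saturday').
April 2033 ends with Saturday 2033-04-30.
Last Saturday of May 2033: 2033-05-28.
Last Saturday of June 2033: 2033-06-25.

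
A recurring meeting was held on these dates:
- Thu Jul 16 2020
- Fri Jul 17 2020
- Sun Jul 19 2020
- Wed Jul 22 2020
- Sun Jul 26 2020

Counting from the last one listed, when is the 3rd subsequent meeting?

Gaps: 1, 2, 3, 4 days — each gap is 1 larger than the previous one.
Next gap: 5 days. Sun Jul 26 2020 + 5 days = Fri Jul 31 2020.
Next gap: 6 days. Fri Jul 31 2020 + 6 days = Thu Aug 6 2020.
Next gap: 7 days. Thu Aug 6 2020 + 7 days = Thu Aug 13 2020.

Thu Aug 13 2020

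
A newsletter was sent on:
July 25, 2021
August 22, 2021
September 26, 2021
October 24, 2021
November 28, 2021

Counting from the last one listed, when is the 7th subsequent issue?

All dates are Sundays, 28, 35, 28, 35 days apart.
Specifically, the 4th Sunday of each month.
4th Sunday of December 2021: December 26, 2021.
January 2022 — 4th Sunday is January 23, 2022.
February 2022 — 4th Sunday is February 27, 2022.
4th Sunday of March 2022: March 27, 2022.
April 2022 — 4th Sunday is April 24, 2022.
4th Sunday of May 2022: May 22, 2022.
4th Sunday of June 2022: June 26, 2022.

June 26, 2022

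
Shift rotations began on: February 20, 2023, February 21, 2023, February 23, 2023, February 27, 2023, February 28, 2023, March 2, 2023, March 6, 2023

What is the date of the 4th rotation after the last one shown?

The gap pattern 1, 2, 4, 1, 2, 4 repeats every 3 events.
These are the Mondays, Tuesdays and Thursdays of each week.
Next Tuesday: March 7, 2023.
The following Thursday is March 9, 2023.
The following Monday is March 13, 2023.
Next Tuesday: March 14, 2023.

March 14, 2023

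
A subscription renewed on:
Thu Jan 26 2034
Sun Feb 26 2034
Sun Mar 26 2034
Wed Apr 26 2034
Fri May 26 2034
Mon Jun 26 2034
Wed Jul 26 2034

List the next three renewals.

The day-of-month is always 26 (31, 28, 31, 30, 31, 30 days between events).
So this recurs on the 26th of each month.
Next: August 2034 → Sat Aug 26 2034.
Next: September 2034 → Tue Sep 26 2034.
October 2034: Thu Oct 26 2034.

Sat Aug 26 2034, Tue Sep 26 2034, Thu Oct 26 2034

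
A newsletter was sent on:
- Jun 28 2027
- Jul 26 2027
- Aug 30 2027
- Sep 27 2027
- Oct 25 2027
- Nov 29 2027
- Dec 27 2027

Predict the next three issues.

These are Mondays with 28, 35, 28, 28, 35, 28-day gaps.
Each is the final Monday of its month — Aug 30 2027 is past the 28th, so '4th Monday' doesn't fit.
January 2028 ends with Monday Jan 31 2028.
Last Monday of February 2028: Feb 28 2028.
Last Monday of March 2028: Mar 27 2028.

Jan 31 2028, Feb 28 2028, Mar 27 2028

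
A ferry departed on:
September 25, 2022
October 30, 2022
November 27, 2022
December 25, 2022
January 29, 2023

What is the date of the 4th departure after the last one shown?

May 28, 2023

These are Sundays with 35, 28, 28, 35-day gaps.
Each is the final Sunday of its month — October 30, 2022 is past the 28th, so '4th Sunday' doesn't fit.
Last Sunday of February 2023: February 26, 2023.
Last Sunday of March 2023: March 26, 2023.
Last Sunday of April 2023: April 30, 2023.
May 2023 ends with Sunday May 28, 2023.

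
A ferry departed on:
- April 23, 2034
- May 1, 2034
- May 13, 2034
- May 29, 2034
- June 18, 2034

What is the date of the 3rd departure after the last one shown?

September 10, 2034

The spacing grows by 4 each time: 8, 12, 16, 20 days.
Next gap: 24 days. June 18, 2034 + 24 days = July 12, 2034.
Next gap: 28 days. July 12, 2034 + 28 days = August 9, 2034.
Next gap: 32 days. August 9, 2034 + 32 days = September 10, 2034.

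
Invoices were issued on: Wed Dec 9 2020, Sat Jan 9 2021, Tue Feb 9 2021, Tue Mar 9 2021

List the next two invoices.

Fri Apr 9 2021, Sun May 9 2021

The day-of-month is always 9 (31, 31, 28 days between events).
So this recurs on the 9th of each month.
Next: April 2021 → Fri Apr 9 2021.
Next: May 2021 → Sun May 9 2021.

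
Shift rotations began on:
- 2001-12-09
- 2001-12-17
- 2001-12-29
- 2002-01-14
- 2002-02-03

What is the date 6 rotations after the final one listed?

Gaps: 8, 12, 16, 20 days — each gap is 4 larger than the previous one.
Next gap: 24 days. 2002-02-03 + 24 days = 2002-02-27.
Next gap: 28 days. 2002-02-27 + 28 days = 2002-03-27.
Next gap: 32 days. 2002-03-27 + 32 days = 2002-04-28.
Next gap: 36 days. 2002-04-28 + 36 days = 2002-06-03.
Next gap: 40 days. 2002-06-03 + 40 days = 2002-07-13.
Next gap: 44 days. 2002-07-13 + 44 days = 2002-08-26.

2002-08-26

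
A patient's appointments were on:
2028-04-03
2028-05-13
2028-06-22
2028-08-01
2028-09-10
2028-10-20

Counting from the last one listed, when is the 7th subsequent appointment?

2029-07-27

Every event comes 40 days after the last (40, 40, 40, 40, 40).
2028-10-20 + 40 days = 2028-11-29.
2028-11-29 + 40 days = 2029-01-08.
2029-01-08 + 40 days = 2029-02-17.
2029-02-17 + 40 days = 2029-03-29.
2029-03-29 + 40 days = 2029-05-08.
2029-05-08 + 40 days = 2029-06-17.
2029-06-17 + 40 days = 2029-07-27.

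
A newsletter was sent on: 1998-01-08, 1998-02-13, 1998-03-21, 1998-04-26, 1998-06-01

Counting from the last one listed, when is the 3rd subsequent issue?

1998-09-17

Gaps between consecutive events: 36, 36, 36, 36 days — a constant 36-day interval.
1998-06-01 + 36 days = 1998-07-07.
1998-07-07 + 36 days = 1998-08-12.
1998-08-12 + 36 days = 1998-09-17.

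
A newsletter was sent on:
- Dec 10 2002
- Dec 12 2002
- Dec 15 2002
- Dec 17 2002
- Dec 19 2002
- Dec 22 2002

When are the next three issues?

Dec 24 2002, Dec 26 2002, Dec 29 2002

Gaps: 2, 3, 2, 2, 3 days — not constant, but cyclic with period 3.
The events fall on every Tuesday, Thursday and Sunday.
Next Tuesday: Dec 24 2002.
Next Thursday: Dec 26 2002.
Next Sunday: Dec 29 2002.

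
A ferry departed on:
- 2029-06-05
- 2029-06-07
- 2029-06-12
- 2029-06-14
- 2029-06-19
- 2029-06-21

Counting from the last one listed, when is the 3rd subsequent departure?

2029-07-03

Every event lands on a Tuesday or Thursday (gaps cycle 2, 5, 2, 5, 2).
So the schedule is: every Tuesday and Thursday.
The following Tuesday is 2029-06-26.
Next Thursday: 2029-06-28.
Next Tuesday: 2029-07-03.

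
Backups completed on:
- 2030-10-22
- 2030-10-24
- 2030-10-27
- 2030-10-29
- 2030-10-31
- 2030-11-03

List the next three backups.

2030-11-05, 2030-11-07, 2030-11-10

The gap pattern 2, 3, 2, 2, 3 repeats every 3 events.
These are the Tuesdays, Thursdays and Sundays of each week.
The following Tuesday is 2030-11-05.
Next Thursday: 2030-11-07.
Next Sunday: 2030-11-10.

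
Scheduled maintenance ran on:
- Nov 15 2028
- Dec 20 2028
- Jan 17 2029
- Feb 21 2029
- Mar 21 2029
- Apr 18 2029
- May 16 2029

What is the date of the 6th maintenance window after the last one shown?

Gaps: 35, 28, 35, 28, 28, 28 days — a mix of 28 and 35. Every date is a Wednesday.
Each is the 3rd Wednesday of its month.
June 2029 — 3rd Wednesday is Jun 20 2029.
July 2029 — 3rd Wednesday is Jul 18 2029.
August 2029 — 3rd Wednesday is Aug 15 2029.
3rd Wednesday of September 2029: Sep 19 2029.
3rd Wednesday of October 2029: Oct 17 2029.
November 2029 — 3rd Wednesday is Nov 21 2029.

Nov 21 2029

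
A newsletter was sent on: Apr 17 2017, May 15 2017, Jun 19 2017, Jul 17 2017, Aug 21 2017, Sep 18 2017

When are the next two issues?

Oct 16 2017, Nov 20 2017

All dates are Mondays, 28, 35, 28, 35, 28 days apart.
Specifically, the 3rd Monday of each month.
3rd Monday of October 2017: Oct 16 2017.
3rd Monday of November 2017: Nov 20 2017.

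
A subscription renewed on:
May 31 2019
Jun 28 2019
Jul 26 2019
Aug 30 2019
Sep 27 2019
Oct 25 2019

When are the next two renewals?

All Fridays; the gaps (28, 28, 35, 28, 28) vary with month length.
This is the last Friday of each month.
November 2019 ends with Friday Nov 29 2019.
December 2019 ends with Friday Dec 27 2019.

Nov 29 2019, Dec 27 2019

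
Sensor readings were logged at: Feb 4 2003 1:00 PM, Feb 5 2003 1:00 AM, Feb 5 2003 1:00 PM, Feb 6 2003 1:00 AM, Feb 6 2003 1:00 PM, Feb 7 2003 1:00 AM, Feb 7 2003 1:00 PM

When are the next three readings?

Feb 8 2003 1:00 AM, Feb 8 2003 1:00 PM, Feb 9 2003 1:00 AM

Spacing: 12, 12, 12, 12, 12, 12 h — constant 12 h.
Feb 7 2003 1:00 PM + 12 h = Feb 8 2003 1:00 AM.
Feb 8 2003 1:00 AM + 12 h = Feb 8 2003 1:00 PM.
Feb 8 2003 1:00 PM + 12 h = Feb 9 2003 1:00 AM.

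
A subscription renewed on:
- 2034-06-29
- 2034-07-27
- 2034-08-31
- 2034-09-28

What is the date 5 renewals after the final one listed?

2035-02-22

Every date is a Thursday; gaps 28, 35, 28 days.
Each is the last Thursday of its month (at least one falls on the 29th or later, ruling out '4th Thursday').
Last Thursday of October 2034: 2034-10-26.
November 2034 ends with Thursday 2034-11-30.
Last Thursday of December 2034: 2034-12-28.
Last Thursday of January 2035: 2035-01-25.
February 2035 ends with Thursday 2035-02-22.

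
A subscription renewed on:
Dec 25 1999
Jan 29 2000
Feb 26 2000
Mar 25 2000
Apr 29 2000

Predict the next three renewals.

These are Saturdays with 35, 28, 28, 35-day gaps.
Each is the final Saturday of its month — Jan 29 2000 is past the 28th, so '4th Saturday' doesn't fit.
Last Saturday of May 2000: May 27 2000.
June 2000 ends with Saturday Jun 24 2000.
Last Saturday of July 2000: Jul 29 2000.

May 27 2000, Jun 24 2000, Jul 29 2000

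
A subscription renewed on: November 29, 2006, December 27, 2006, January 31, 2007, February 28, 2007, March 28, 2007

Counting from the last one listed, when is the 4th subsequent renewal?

July 25, 2007

All Wednesdays; the gaps (28, 35, 28, 28) vary with month length.
This is the last Wednesday of each month.
Last Wednesday of April 2007: April 25, 2007.
May 2007 ends with Wednesday May 30, 2007.
June 2007 ends with Wednesday June 27, 2007.
Last Wednesday of July 2007: July 25, 2007.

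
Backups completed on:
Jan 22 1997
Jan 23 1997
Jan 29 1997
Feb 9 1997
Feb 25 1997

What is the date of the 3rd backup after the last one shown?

Intervals are 1, 6, 11, 16 days — an arithmetic progression with common difference 5.
Next gap: 21 days. Feb 25 1997 + 21 days = Mar 18 1997.
Next gap: 26 days. Mar 18 1997 + 26 days = Apr 13 1997.
Next gap: 31 days. Apr 13 1997 + 31 days = May 14 1997.

May 14 1997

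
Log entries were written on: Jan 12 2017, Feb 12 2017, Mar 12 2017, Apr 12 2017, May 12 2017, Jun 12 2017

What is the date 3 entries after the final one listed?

The day-of-month is always 12 (31, 28, 31, 30, 31 days between events).
So this recurs on the 12th of each month.
Next: July 2017 → Jul 12 2017.
Next: August 2017 → Aug 12 2017.
September 2017: Sep 12 2017.

Sep 12 2017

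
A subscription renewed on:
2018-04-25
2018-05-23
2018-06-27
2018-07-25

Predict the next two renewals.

Gaps: 28, 35, 28 days — a mix of 28 and 35. Every date is a Wednesday.
Each is the 4th Wednesday of its month.
4th Wednesday of August 2018: 2018-08-22.
4th Wednesday of September 2018: 2018-09-26.

2018-08-22, 2018-09-26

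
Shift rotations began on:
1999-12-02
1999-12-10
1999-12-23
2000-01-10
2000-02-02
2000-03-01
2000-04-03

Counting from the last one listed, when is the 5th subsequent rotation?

Gaps: 8, 13, 18, 23, 28, 33 days — each gap is 5 larger than the previous one.
Next gap: 38 days. 2000-04-03 + 38 days = 2000-05-11.
Next gap: 43 days. 2000-05-11 + 43 days = 2000-06-23.
Next gap: 48 days. 2000-06-23 + 48 days = 2000-08-10.
Next gap: 53 days. 2000-08-10 + 53 days = 2000-10-02.
Next gap: 58 days. 2000-10-02 + 58 days = 2000-11-29.

2000-11-29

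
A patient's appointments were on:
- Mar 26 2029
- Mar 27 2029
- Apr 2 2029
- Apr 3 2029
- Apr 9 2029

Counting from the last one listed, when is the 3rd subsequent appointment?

Apr 17 2029

The gap pattern 1, 6, 1, 6 repeats every 2 events.
These are the Mondays and Tuesdays of each week.
The following Tuesday is Apr 10 2029.
Next Monday: Apr 16 2029.
The following Tuesday is Apr 17 2029.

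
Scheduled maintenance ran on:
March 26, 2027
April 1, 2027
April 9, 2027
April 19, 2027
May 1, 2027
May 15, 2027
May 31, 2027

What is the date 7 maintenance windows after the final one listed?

Gaps: 6, 8, 10, 12, 14, 16 days — each gap is 2 larger than the previous one.
Next gap: 18 days. May 31, 2027 + 18 days = June 18, 2027.
Next gap: 20 days. June 18, 2027 + 20 days = July 8, 2027.
Next gap: 22 days. July 8, 2027 + 22 days = July 30, 2027.
Next gap: 24 days. July 30, 2027 + 24 days = August 23, 2027.
Next gap: 26 days. August 23, 2027 + 26 days = September 18, 2027.
Next gap: 28 days. September 18, 2027 + 28 days = October 16, 2027.
Next gap: 30 days. October 16, 2027 + 30 days = November 15, 2027.

November 15, 2027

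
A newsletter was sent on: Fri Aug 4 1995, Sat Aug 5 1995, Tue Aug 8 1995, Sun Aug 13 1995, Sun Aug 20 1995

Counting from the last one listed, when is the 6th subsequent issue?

Gaps: 1, 3, 5, 7 days — each gap is 2 larger than the previous one.
Next gap: 9 days. Sun Aug 20 1995 + 9 days = Tue Aug 29 1995.
Next gap: 11 days. Tue Aug 29 1995 + 11 days = Sat Sep 9 1995.
Next gap: 13 days. Sat Sep 9 1995 + 13 days = Fri Sep 22 1995.
Next gap: 15 days. Fri Sep 22 1995 + 15 days = Sat Oct 7 1995.
Next gap: 17 days. Sat Oct 7 1995 + 17 days = Tue Oct 24 1995.
Next gap: 19 days. Tue Oct 24 1995 + 19 days = Sun Nov 12 1995.

Sun Nov 12 1995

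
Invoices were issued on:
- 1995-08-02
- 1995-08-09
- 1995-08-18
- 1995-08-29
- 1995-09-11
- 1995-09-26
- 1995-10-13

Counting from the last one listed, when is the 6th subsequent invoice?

1996-03-05

The spacing grows by 2 each time: 7, 9, 11, 13, 15, 17 days.
Next gap: 19 days. 1995-10-13 + 19 days = 1995-11-01.
Next gap: 21 days. 1995-11-01 + 21 days = 1995-11-22.
Next gap: 23 days. 1995-11-22 + 23 days = 1995-12-15.
Next gap: 25 days. 1995-12-15 + 25 days = 1996-01-09.
Next gap: 27 days. 1996-01-09 + 27 days = 1996-02-05.
Next gap: 29 days. 1996-02-05 + 29 days = 1996-03-05.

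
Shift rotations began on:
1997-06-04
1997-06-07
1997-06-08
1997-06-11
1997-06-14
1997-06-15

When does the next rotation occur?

1997-06-18

The gap pattern 3, 1, 3, 3, 1 repeats every 3 events.
These are the Wednesdays, Saturdays and Sundays of each week.
Next Wednesday: 1997-06-18.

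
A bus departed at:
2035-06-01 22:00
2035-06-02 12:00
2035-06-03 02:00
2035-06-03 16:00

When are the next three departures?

Gaps: 14, 14, 14 hours — each event is 14 hours after the previous one.
2035-06-03 16:00 + 14 h = 2035-06-04 06:00.
2035-06-04 06:00 + 14 h = 2035-06-04 20:00.
2035-06-04 20:00 + 14 h = 2035-06-05 10:00.

2035-06-04 06:00, 2035-06-04 20:00, 2035-06-05 10:00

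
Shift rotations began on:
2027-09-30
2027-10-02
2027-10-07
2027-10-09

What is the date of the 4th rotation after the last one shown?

Every event lands on a Thursday or Saturday (gaps cycle 2, 5, 2).
So the schedule is: every Thursday and Saturday.
Next Thursday: 2027-10-14.
The following Saturday is 2027-10-16.
Next Thursday: 2027-10-21.
The following Saturday is 2027-10-23.

2027-10-23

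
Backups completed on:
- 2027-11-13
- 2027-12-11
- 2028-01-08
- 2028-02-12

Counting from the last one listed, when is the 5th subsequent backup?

All dates are Saturdays, 28, 28, 35 days apart.
Specifically, the 2nd Saturday of each month.
2nd Saturday of March 2028: 2028-03-11.
2nd Saturday of April 2028: 2028-04-08.
May 2028 — 2nd Saturday is 2028-05-13.
2nd Saturday of June 2028: 2028-06-10.
July 2028 — 2nd Saturday is 2028-07-08.

2028-07-08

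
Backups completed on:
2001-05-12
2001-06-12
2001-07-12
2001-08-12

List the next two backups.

2001-09-12, 2001-10-12

The day-of-month is always 12 (31, 30, 31 days between events).
So this recurs on the 12th of each month.
September 2001: 2001-09-12.
Next: October 2001 → 2001-10-12.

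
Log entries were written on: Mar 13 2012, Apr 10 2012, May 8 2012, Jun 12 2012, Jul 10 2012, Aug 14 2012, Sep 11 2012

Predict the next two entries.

Oct 9 2012, Nov 13 2012

These are Tuesdays at 28- or 35-day spacing (28, 28, 35, 28, 35, 28).
The pattern: 2nd Tuesday of the month.
2nd Tuesday of October 2012: Oct 9 2012.
November 2012 — 2nd Tuesday is Nov 13 2012.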